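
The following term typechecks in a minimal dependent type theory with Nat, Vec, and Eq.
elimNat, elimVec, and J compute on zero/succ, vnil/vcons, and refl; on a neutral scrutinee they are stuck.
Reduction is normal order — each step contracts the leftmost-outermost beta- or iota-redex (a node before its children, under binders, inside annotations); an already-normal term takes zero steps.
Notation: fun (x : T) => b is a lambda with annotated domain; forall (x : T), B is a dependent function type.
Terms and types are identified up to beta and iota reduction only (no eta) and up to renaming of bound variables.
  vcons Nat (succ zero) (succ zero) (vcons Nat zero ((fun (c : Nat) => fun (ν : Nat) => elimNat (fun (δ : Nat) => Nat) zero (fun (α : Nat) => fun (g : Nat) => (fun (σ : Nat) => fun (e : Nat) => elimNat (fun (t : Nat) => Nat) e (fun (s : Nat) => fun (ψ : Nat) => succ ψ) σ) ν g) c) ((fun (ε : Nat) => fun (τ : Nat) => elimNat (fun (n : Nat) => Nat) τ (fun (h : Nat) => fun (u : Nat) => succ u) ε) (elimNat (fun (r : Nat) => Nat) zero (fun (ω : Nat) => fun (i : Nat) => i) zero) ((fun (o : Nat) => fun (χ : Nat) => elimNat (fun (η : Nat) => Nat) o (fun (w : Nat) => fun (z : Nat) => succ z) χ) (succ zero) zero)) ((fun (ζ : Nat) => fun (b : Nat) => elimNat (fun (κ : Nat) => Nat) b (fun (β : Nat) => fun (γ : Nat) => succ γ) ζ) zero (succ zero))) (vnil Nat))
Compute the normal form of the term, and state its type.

resulting normal form:
  vcons Nat (succ zero) (succ zero) (vcons Nat zero (succ zero) (vnil Nat))
inferred type:
  Vec Nat (succ (succ zero))
observation: the term reaches its normal form after 22 normal-order steps.


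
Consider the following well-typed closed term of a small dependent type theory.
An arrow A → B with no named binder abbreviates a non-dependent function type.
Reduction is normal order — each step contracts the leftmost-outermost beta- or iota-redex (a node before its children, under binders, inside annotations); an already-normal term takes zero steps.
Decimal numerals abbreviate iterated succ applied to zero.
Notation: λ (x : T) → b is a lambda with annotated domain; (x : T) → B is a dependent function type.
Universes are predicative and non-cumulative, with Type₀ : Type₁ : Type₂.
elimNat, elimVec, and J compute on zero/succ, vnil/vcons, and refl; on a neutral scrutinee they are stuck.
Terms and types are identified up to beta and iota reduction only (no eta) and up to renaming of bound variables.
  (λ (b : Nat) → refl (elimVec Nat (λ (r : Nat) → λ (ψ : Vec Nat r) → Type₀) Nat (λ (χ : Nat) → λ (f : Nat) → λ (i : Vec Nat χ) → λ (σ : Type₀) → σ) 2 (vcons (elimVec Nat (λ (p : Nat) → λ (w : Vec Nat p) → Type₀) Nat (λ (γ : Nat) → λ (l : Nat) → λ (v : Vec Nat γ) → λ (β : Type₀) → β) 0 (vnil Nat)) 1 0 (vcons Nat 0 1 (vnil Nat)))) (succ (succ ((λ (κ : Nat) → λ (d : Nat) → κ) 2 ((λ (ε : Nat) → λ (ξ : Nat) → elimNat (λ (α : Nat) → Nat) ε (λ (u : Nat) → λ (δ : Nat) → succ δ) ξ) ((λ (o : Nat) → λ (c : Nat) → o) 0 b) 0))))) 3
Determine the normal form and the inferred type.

resulting normal form:
  refl Nat 4
the term's type:
  Eq Nat 4 4


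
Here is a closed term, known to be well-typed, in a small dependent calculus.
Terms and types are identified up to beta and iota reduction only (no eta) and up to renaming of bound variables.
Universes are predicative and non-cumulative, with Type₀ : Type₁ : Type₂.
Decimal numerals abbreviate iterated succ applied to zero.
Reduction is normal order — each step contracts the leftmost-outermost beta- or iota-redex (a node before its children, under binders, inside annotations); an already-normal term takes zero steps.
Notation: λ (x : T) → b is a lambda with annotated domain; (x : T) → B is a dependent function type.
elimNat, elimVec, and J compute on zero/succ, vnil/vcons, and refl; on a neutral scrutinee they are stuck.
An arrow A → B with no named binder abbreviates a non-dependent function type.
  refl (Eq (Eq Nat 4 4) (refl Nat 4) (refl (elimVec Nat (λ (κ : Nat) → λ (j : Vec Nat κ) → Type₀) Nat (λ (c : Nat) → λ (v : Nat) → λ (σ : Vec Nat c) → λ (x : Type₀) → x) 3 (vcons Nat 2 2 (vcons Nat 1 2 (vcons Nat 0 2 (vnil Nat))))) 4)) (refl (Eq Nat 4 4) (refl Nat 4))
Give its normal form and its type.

reduced normal form:
  refl (Eq (Eq Nat 4 4) (refl Nat 4) (refl Nat 4)) (refl (Eq Nat 4 4) (refl Nat 4))
inferred type:
  Eq (Eq (Eq Nat 4 4) (refl Nat 4) (refl Nat 4)) (refl (Eq Nat 4 4) (refl Nat 4)) (refl (Eq Nat 4 4) (refl Nat 4))


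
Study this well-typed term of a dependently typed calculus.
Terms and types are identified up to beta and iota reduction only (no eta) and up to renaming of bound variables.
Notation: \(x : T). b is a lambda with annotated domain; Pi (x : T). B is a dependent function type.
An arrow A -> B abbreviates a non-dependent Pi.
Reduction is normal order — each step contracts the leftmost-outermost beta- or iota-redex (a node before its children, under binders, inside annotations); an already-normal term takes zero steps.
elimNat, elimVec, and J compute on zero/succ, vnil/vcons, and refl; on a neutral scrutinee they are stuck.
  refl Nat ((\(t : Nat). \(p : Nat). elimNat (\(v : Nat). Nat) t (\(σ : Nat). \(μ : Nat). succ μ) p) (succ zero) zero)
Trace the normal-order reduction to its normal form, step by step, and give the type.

normal-order reduction sequence:
  refl Nat ((\(t : Nat). \(p : Nat). elimNat (\(v : Nat). Nat) t (\(σ : Nat). \(μ : Nat). succ μ) p) (succ zero) zero)
  ~> refl Nat ((\(t : Nat). elimNat (\(p : Nat). Nat) (succ zero) (\(v : Nat). \(σ : Nat). succ σ) t) zero)
  ~> refl Nat (elimNat (\(t : Nat). Nat) (succ zero) (\(p : Nat). \(v : Nat). succ v) zero)
  ~> refl Nat (succ zero)
the term's type:
  Eq Nat (succ zero) (succ zero)


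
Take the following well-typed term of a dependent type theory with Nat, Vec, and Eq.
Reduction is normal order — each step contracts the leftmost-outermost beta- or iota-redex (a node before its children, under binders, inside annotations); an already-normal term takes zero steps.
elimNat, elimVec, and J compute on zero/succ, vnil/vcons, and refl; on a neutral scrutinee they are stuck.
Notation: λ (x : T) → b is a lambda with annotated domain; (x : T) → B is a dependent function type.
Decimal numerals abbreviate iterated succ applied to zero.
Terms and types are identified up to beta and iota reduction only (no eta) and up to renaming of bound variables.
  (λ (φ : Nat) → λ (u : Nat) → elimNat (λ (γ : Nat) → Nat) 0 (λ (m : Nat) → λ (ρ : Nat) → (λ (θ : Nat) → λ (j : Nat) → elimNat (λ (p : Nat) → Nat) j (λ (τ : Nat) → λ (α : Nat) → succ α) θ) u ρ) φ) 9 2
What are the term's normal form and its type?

reduced normal form:
  18
inferred type:
  Nat


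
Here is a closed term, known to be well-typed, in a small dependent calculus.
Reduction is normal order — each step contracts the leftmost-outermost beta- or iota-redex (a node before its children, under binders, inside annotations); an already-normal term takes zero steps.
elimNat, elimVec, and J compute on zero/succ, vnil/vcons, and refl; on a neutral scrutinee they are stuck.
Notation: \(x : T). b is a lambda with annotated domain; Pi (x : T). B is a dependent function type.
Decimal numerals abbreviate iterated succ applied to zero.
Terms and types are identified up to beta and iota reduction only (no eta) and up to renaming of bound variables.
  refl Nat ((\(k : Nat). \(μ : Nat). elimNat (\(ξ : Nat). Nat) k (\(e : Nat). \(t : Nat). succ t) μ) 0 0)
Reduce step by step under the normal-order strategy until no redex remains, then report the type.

reduction (normal order):
  refl Nat ((\(k : Nat). \(μ : Nat). elimNat (\(ξ : Nat). Nat) k (\(e : Nat). \(t : Nat). succ t) μ) 0 0)
  ~> refl Nat ((\(k : Nat). elimNat (\(μ : Nat). Nat) 0 (\(ξ : Nat). \(e : Nat). succ e) k) 0)
  ~> refl Nat (elimNat (\(k : Nat). Nat) 0 (\(μ : Nat). \(ξ : Nat). succ ξ) 0)
  ~> refl Nat 0
inferred type:
  Eq Nat 0 0


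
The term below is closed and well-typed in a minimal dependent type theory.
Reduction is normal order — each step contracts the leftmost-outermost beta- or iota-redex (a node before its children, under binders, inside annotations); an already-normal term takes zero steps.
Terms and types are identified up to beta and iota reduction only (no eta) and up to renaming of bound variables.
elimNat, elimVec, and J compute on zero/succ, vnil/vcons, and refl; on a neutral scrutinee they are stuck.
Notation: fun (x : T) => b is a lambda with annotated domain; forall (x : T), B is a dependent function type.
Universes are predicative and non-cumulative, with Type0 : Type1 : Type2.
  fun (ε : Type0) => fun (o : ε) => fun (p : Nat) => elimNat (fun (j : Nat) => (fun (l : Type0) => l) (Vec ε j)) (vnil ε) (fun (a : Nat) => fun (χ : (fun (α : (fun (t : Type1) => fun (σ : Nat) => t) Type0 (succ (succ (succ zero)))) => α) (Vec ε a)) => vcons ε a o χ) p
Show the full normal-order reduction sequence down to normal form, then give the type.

normal-order reduction:
  fun (ε : Type0) => fun (o : ε) => fun (p : Nat) => elimNat (fun (j : Nat) => (fun (l : Type0) => l) (Vec ε j)) (vnil ε) (fun (a : Nat) => fun (χ : (fun (α : (fun (t : Type1) => fun (σ : Nat) => t) Type0 (succ (succ (succ zero)))) => α) (Vec ε a)) => vcons ε a o χ) p
  ~> fun (ε : Type0) => fun (o : ε) => fun (p : Nat) => elimNat (fun (j : Nat) => Vec ε j) (vnil ε) (fun (l : Nat) => fun (a : (fun (χ : (fun (α : Type1) => fun (t : Nat) => α) Type0 (succ (succ (succ zero)))) => χ) (Vec ε l)) => vcons ε l o a) p
  ~> fun (ε : Type0) => fun (o : ε) => fun (p : Nat) => elimNat (fun (j : Nat) => Vec ε j) (vnil ε) (fun (l : Nat) => fun (a : Vec ε l) => vcons ε l o a) p
type:
  forall (ε : Type0), forall (o : ε), forall (p : Nat), Vec ε p


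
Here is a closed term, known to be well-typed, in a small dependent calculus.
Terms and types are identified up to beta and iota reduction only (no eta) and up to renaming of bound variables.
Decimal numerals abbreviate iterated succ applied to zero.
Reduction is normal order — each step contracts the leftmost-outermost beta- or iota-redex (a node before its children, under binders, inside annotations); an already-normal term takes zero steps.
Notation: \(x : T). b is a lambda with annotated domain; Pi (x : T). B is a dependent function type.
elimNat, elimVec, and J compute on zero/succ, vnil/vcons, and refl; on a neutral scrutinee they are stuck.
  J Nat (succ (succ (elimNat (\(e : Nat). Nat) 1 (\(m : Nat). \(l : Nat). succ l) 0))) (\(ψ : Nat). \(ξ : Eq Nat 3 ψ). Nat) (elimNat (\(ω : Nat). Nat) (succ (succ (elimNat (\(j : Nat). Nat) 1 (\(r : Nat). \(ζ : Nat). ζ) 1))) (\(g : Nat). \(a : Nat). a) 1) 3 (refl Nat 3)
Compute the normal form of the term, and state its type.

resulting normal form:
  3
type:
  Nat
observation: reduction starts at a J iota-redex, and 9 normal-order steps reach the normal form.


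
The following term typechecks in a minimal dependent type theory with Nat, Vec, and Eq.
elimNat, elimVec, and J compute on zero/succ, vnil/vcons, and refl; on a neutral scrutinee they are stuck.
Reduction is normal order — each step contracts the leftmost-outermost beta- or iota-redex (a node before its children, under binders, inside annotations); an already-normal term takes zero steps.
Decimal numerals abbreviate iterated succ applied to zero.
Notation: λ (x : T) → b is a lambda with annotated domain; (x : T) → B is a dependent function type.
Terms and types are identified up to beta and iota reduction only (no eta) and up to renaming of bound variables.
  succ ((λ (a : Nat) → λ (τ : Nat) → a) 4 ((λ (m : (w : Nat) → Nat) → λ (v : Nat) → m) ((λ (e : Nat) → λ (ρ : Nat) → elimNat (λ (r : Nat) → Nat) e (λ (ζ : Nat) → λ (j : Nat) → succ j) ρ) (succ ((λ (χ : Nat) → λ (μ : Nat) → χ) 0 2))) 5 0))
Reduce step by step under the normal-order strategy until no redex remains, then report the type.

reduction (normal order):
  succ ((λ (a : Nat) → λ (τ : Nat) → a) 4 ((λ (m : (w : Nat) → Nat) → λ (v : Nat) → m) ((λ (e : Nat) → λ (ρ : Nat) → elimNat (λ (r : Nat) → Nat) e (λ (ζ : Nat) → λ (j : Nat) → succ j) ρ) (succ ((λ (χ : Nat) → λ (μ : Nat) → χ) 0 2))) 5 0))
  ~> succ ((λ (a : Nat) → 4) ((λ (τ : (m : Nat) → Nat) → λ (w : Nat) → τ) ((λ (v : Nat) → λ (e : Nat) → elimNat (λ (ρ : Nat) → Nat) v (λ (r : Nat) → λ (ζ : Nat) → succ ζ) e) (succ ((λ (j : Nat) → λ (χ : Nat) → j) 0 2))) 5 0))
  ~> 5
type:
  Nat


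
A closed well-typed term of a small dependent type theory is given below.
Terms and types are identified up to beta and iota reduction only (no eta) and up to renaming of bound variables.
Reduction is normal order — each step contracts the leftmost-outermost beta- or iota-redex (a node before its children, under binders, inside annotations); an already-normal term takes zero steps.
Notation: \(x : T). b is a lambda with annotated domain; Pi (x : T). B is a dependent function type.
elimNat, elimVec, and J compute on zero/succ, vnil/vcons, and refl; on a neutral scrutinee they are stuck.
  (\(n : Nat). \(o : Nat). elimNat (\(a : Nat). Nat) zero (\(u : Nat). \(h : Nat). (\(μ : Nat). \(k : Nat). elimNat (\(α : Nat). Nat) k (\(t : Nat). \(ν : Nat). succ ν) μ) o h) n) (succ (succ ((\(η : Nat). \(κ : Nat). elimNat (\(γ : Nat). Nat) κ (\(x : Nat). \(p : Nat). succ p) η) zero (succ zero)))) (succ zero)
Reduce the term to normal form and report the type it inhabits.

reduced normal form:
  succ (succ (succ zero))
inferred type:
  Nat


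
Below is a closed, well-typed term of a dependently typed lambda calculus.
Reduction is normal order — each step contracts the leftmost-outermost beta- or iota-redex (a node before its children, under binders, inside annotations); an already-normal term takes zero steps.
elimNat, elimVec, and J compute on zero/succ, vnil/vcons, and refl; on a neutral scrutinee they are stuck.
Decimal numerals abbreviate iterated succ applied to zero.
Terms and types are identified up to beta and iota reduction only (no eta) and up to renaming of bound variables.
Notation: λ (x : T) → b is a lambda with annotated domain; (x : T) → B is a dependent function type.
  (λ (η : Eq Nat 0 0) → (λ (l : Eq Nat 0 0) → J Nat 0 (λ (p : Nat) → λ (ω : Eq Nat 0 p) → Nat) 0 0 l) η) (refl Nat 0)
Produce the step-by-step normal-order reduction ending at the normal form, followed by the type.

reduction (normal order):
  (λ (η : Eq Nat 0 0) → (λ (l : Eq Nat 0 0) → J Nat 0 (λ (p : Nat) → λ (ω : Eq Nat 0 p) → Nat) 0 0 l) η) (refl Nat 0)
  ~> (λ (η : Eq Nat 0 0) → J Nat 0 (λ (l : Nat) → λ (p : Eq Nat 0 l) → Nat) 0 0 η) (refl Nat 0)
  ~> J Nat 0 (λ (η : Nat) → λ (l : Eq Nat 0 η) → Nat) 0 0 (refl Nat 0)
  ~> 0
the term's type:
  Nat


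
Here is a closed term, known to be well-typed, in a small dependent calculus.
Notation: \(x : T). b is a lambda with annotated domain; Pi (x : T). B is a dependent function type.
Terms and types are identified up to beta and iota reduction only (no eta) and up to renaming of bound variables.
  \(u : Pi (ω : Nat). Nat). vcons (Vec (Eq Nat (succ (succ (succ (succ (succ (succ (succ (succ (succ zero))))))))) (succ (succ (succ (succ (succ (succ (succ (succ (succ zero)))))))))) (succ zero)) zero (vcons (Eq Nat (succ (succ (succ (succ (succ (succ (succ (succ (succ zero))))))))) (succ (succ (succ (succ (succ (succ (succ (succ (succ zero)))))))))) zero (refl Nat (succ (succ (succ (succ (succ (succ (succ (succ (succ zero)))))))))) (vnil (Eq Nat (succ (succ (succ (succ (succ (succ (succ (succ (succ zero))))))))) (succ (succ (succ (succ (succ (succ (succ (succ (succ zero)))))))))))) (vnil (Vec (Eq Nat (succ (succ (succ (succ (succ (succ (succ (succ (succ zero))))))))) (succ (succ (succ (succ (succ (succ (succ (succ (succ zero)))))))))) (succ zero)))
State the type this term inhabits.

type:
  Pi (u : Pi (ω : Nat). Nat). Vec (Vec (Eq Nat (succ (succ (succ (succ (succ (succ (succ (succ (succ zero))))))))) (succ (succ (succ (succ (succ (succ (succ (succ (succ zero)))))))))) (succ zero)) (succ zero)


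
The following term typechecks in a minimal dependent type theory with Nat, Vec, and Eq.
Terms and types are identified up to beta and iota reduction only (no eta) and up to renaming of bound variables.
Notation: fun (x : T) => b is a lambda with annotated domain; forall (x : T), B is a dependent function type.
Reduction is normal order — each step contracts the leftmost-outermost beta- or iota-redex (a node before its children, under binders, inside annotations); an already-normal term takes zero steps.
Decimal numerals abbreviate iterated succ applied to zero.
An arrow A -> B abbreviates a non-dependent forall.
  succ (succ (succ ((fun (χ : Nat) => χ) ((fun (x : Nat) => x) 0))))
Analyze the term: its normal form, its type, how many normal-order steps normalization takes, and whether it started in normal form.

reduced normal form:
  3
type:
  Nat
steps to reach normal form (normal order): 2
started in normal form: no
first contracted redex: a beta-redex


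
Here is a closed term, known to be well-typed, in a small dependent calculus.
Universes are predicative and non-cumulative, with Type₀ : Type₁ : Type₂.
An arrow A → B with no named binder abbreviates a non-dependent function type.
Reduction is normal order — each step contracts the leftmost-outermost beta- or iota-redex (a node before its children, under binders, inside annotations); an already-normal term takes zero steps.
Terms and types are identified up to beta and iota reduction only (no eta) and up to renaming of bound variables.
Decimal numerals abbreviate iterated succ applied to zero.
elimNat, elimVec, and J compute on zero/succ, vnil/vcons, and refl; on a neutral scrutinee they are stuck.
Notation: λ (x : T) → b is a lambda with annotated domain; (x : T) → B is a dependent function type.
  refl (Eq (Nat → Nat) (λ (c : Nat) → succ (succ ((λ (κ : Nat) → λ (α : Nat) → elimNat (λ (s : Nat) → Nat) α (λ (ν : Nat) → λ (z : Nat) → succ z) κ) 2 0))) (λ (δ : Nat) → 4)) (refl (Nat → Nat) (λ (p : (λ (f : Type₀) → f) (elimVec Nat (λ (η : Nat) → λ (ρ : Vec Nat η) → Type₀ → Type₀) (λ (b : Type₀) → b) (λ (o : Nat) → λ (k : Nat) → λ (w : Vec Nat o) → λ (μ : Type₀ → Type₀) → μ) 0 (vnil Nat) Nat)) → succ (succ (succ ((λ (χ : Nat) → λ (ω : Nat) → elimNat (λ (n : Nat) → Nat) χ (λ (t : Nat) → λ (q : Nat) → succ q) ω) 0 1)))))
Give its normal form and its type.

resulting normal form:
  refl (Eq (Nat → Nat) (λ (c : Nat) → 4) (λ (κ : Nat) → 4)) (refl (Nat → Nat) (λ (α : Nat) → 4))
type:
  Eq (Eq (Nat → Nat) (λ (c : Nat) → 4) (λ (κ : Nat) → 4)) (refl (Nat → Nat) (λ (α : Nat) → 4)) (refl (Nat → Nat) (λ (s : Nat) → 4))
observation: the first redex contracted is a beta-redex; the normal form is reached in 18 normal-order steps.


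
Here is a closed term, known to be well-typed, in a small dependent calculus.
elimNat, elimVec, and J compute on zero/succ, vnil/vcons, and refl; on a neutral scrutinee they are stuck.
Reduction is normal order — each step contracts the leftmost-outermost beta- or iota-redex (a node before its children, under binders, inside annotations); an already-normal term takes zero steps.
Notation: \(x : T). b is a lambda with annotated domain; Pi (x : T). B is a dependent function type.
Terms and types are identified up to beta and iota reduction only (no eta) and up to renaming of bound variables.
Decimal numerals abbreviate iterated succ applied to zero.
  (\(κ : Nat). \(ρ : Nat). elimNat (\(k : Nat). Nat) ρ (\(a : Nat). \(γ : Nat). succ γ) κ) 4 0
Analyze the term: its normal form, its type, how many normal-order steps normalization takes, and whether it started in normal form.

normal form:
  4
the term's type:
  Nat
steps to reach normal form (normal order): 15
already normal: no
first redex: a beta-redex


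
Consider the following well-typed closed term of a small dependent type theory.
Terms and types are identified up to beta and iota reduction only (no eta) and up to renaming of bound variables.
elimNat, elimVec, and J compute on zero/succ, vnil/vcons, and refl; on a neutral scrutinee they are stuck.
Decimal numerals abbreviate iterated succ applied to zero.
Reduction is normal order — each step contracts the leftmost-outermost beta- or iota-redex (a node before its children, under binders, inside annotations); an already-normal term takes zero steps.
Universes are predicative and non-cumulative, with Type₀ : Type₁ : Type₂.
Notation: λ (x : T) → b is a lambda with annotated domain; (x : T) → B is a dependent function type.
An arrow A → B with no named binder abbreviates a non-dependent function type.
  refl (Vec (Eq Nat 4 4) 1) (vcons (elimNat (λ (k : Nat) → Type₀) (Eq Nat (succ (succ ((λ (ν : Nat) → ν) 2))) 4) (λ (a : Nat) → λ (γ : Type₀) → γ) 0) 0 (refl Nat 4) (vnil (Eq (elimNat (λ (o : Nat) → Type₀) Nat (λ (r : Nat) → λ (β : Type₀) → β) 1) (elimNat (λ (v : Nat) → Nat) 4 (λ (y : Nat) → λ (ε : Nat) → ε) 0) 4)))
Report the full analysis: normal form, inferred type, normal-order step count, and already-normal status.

reduced normal form:
  refl (Vec (Eq Nat 4 4) 1) (vcons (Eq Nat 4 4) 0 (refl Nat 4) (vnil (Eq Nat 4 4)))
type:
  Eq (Vec (Eq Nat 4 4) 1) (vcons (Eq Nat 4 4) 0 (refl Nat 4) (vnil (Eq Nat 4 4))) (vcons (Eq Nat 4 4) 0 (refl Nat 4) (vnil (Eq Nat 4 4)))
normal-order step count: 7
already normal: no
first redex: an elimNat iota-redex


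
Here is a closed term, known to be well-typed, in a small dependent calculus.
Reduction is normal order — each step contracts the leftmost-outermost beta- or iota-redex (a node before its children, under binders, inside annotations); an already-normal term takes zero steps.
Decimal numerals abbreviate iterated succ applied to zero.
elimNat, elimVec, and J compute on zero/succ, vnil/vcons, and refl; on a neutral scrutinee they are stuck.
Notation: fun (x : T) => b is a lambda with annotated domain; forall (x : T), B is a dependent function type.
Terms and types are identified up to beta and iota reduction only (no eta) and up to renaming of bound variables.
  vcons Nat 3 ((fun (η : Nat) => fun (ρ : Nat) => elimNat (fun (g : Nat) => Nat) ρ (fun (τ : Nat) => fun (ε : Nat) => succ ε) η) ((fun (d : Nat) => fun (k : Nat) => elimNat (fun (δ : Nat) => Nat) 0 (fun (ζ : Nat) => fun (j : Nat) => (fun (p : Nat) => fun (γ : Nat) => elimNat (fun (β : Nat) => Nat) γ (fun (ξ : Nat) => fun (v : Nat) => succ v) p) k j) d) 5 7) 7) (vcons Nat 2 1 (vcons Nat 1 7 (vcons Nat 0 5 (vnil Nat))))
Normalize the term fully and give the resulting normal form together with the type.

normal form:
  vcons Nat 3 42 (vcons Nat 2 1 (vcons Nat 1 7 (vcons Nat 0 5 (vnil Nat))))
type:
  Vec Nat 4
observation: normalization takes exactly 246 steps under the normal-order strategy.


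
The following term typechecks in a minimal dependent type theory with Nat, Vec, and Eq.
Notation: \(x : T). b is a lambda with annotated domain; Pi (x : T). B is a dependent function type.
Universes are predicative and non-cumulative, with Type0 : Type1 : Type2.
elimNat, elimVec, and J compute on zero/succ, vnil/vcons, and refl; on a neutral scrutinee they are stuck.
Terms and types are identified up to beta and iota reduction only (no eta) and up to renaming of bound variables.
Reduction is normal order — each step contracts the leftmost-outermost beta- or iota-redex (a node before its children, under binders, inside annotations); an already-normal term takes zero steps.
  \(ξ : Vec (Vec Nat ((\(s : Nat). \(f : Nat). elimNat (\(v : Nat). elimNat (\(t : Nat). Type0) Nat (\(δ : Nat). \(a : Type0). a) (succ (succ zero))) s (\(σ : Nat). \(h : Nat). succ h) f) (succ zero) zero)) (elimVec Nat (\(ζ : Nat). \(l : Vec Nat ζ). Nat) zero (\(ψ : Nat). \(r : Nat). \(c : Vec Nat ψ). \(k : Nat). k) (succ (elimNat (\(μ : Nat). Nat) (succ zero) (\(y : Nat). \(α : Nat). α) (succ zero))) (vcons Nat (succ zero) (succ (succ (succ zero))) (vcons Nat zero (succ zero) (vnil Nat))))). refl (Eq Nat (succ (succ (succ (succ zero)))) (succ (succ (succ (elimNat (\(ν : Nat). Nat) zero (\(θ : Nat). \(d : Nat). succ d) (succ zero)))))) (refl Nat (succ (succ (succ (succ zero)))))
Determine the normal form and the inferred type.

reduced normal form:
  \(ξ : Vec (Vec Nat (succ zero)) zero). refl (Eq Nat (succ (succ (succ (succ zero)))) (succ (succ (succ (succ zero))))) (refl Nat (succ (succ (succ (succ zero)))))
the term's type:
  Pi (ξ : Vec (Vec Nat (succ zero)) zero). Eq (Eq Nat (succ (succ (succ (succ zero)))) (succ (succ (succ (succ zero))))) (refl Nat (succ (succ (succ (succ zero))))) (refl Nat (succ (succ (succ (succ zero)))))


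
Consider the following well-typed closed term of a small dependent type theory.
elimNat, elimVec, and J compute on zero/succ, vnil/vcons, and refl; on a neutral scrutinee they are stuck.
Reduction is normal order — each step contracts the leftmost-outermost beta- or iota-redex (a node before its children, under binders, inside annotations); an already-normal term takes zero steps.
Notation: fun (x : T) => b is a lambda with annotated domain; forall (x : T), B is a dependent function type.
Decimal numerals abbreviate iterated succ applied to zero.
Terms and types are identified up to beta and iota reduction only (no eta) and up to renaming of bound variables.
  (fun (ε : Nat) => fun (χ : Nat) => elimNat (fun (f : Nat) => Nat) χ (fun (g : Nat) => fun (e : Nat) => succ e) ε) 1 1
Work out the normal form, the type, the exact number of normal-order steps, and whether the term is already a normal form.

resulting normal form:
  2
the term's type:
  Nat
reduction steps (normal order): 6
term was already normal: no
first redex: a beta-redex


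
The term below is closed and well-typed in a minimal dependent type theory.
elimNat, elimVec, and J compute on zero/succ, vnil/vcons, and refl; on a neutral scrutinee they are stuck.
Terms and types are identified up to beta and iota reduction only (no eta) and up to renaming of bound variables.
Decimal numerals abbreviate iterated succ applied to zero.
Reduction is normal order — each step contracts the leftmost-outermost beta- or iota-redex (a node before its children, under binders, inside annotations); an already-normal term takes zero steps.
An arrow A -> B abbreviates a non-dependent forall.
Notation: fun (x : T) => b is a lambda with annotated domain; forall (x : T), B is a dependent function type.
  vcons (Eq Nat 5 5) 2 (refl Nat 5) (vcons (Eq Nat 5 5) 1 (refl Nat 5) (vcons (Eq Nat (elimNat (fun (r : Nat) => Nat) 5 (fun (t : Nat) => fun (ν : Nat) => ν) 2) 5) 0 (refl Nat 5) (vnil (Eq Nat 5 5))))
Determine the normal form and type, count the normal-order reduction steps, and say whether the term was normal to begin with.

reduced normal form:
  vcons (Eq Nat 5 5) 2 (refl Nat 5) (vcons (Eq Nat 5 5) 1 (refl Nat 5) (vcons (Eq Nat 5 5) 0 (refl Nat 5) (vnil (Eq Nat 5 5))))
inferred type:
  Vec (Eq Nat 5 5) 3
steps to reach normal form (normal order): 7
term was already normal: no
first redex: an elimNat iota-redex


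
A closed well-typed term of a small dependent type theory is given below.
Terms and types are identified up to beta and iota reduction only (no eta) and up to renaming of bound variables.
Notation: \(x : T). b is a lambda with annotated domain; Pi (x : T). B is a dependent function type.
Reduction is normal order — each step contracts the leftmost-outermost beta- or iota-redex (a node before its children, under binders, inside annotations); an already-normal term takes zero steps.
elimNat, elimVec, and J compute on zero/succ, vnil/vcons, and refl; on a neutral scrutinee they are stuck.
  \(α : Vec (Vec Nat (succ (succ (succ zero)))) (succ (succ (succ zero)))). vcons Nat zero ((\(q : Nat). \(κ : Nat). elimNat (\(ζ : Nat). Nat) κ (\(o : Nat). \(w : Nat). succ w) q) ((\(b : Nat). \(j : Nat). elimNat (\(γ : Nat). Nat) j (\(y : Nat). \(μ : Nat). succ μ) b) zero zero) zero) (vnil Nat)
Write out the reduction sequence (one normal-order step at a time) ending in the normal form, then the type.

normal-order reduction:
  \(α : Vec (Vec Nat (succ (succ (succ zero)))) (succ (succ (succ zero)))). vcons Nat zero ((\(q : Nat). \(κ : Nat). elimNat (\(ζ : Nat). Nat) κ (\(o : Nat). \(w : Nat). succ w) q) ((\(b : Nat). \(j : Nat). elimNat (\(γ : Nat). Nat) j (\(y : Nat). \(μ : Nat). succ μ) b) zero zero) zero) (vnil Nat)
  ~> \(α : Vec (Vec Nat (succ (succ (succ zero)))) (succ (succ (succ zero)))). vcons Nat zero ((\(q : Nat). elimNat (\(κ : Nat). Nat) q (\(ζ : Nat). \(o : Nat). succ o) ((\(w : Nat). \(b : Nat). elimNat (\(j : Nat). Nat) b (\(γ : Nat). \(y : Nat). succ y) w) zero zero)) zero) (vnil Nat)
  ~> \(α : Vec (Vec Nat (succ (succ (succ zero)))) (succ (succ (succ zero)))). vcons Nat zero (elimNat (\(q : Nat). Nat) zero (\(κ : Nat). \(ζ : Nat). succ ζ) ((\(o : Nat). \(w : Nat). elimNat (\(b : Nat). Nat) w (\(j : Nat). \(γ : Nat). succ γ) o) zero zero)) (vnil Nat)
  ~> \(α : Vec (Vec Nat (succ (succ (succ zero)))) (succ (succ (succ zero)))). vcons Nat zero (elimNat (\(q : Nat). Nat) zero (\(κ : Nat). \(ζ : Nat). succ ζ) ((\(o : Nat). elimNat (\(w : Nat). Nat) o (\(b : Nat). \(j : Nat). succ j) zero) zero)) (vnil Nat)
  ~> \(α : Vec (Vec Nat (succ (succ (succ zero)))) (succ (succ (succ zero)))). vcons Nat zero (elimNat (\(q : Nat). Nat) zero (\(κ : Nat). \(ζ : Nat). succ ζ) (elimNat (\(o : Nat). Nat) zero (\(w : Nat). \(b : Nat). succ b) zero)) (vnil Nat)
  ~> \(α : Vec (Vec Nat (succ (succ (succ zero)))) (succ (succ (succ zero)))). vcons Nat zero (elimNat (\(q : Nat). Nat) zero (\(κ : Nat). \(ζ : Nat). succ ζ) zero) (vnil Nat)
  ~> \(α : Vec (Vec Nat (succ (succ (succ zero)))) (succ (succ (succ zero)))). vcons Nat zero zero (vnil Nat)
type:
  Pi (α : Vec (Vec Nat (succ (succ (succ zero)))) (succ (succ (succ zero)))). Vec Nat (succ zero)


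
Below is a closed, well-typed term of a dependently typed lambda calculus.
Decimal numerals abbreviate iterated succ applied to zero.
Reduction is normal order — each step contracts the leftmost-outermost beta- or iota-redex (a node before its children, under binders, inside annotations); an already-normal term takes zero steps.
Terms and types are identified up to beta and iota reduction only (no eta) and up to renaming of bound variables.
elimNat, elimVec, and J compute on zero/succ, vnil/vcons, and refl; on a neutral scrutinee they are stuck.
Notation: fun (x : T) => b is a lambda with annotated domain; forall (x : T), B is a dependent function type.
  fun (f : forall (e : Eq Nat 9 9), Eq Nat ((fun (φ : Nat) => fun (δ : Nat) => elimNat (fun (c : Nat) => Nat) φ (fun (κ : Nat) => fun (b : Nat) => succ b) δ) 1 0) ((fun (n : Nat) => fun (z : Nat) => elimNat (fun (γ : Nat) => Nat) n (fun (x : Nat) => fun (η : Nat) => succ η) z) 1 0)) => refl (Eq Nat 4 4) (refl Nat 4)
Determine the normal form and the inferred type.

normal form:
  fun (f : forall (e : Eq Nat 9 9), Eq Nat 1 1) => refl (Eq Nat 4 4) (refl Nat 4)
inferred type:
  forall (f : forall (e : Eq Nat 9 9), Eq Nat 1 1), Eq (Eq Nat 4 4) (refl Nat 4) (refl Nat 4)
observation: the first redex contracted is a beta-redex; the normal form is reached in 6 normal-order steps.


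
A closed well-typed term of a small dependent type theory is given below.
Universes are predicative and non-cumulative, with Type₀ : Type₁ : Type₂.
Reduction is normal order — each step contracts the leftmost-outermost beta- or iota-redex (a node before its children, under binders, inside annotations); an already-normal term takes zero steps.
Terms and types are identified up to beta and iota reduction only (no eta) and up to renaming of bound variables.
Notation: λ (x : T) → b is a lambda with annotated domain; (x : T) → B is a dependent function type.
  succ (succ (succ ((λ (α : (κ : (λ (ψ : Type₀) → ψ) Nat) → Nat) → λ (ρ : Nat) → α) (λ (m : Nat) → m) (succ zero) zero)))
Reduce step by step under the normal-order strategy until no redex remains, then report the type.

normal-order reduction sequence:
  succ (succ (succ ((λ (α : (κ : (λ (ψ : Type₀) → ψ) Nat) → Nat) → λ (ρ : Nat) → α) (λ (m : Nat) → m) (succ zero) zero)))
  ~> succ (succ (succ ((λ (α : Nat) → λ (κ : Nat) → κ) (succ zero) zero)))
  ~> succ (succ (succ ((λ (α : Nat) → α) zero)))
  ~> succ (succ (succ zero))
type:
  Nat


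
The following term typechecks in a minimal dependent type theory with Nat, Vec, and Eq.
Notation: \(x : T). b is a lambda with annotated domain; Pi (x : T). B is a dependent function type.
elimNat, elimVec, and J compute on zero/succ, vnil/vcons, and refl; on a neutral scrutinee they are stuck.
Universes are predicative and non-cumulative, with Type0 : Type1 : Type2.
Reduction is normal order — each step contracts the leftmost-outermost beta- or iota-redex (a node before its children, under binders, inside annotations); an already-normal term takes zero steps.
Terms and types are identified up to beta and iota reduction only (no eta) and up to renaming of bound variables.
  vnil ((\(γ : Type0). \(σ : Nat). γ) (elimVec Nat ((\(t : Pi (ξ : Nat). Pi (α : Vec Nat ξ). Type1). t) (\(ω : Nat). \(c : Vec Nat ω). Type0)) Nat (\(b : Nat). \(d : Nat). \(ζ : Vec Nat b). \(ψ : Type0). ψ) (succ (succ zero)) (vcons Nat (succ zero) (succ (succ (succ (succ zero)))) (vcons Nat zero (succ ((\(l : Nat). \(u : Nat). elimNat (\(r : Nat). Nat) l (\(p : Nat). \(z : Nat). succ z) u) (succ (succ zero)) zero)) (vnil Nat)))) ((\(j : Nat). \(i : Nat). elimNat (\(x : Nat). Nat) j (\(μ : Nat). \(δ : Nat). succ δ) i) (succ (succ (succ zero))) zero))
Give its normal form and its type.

reduced normal form:
  vnil Nat
inferred type:
  Vec Nat zero
observation: the first redex contracted is a beta-redex; the normal form is reached in 13 normal-order steps.


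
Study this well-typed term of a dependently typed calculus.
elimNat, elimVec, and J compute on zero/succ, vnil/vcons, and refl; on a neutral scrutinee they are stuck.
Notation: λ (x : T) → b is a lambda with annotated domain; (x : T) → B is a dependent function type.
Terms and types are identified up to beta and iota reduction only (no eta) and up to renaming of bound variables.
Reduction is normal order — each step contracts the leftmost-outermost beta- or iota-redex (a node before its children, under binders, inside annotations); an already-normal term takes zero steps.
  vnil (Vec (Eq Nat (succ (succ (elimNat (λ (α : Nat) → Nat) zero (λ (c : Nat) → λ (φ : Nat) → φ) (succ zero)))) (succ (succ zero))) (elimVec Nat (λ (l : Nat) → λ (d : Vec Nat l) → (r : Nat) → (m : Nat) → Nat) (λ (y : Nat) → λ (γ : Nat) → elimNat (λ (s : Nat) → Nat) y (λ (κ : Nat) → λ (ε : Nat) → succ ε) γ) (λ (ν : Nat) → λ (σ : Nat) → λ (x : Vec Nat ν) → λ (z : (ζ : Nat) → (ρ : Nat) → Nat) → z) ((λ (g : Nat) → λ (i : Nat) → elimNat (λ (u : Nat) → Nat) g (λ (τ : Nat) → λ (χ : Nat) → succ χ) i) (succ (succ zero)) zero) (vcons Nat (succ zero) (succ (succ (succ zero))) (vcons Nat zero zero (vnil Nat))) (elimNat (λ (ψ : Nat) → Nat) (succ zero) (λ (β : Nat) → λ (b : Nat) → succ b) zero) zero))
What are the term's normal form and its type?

resulting normal form:
  vnil (Vec (Eq Nat (succ (succ zero)) (succ (succ zero))) (succ zero))
type:
  Vec (Vec (Eq Nat (succ (succ zero)) (succ (succ zero))) (succ zero)) zero
observation: reduction starts at an elimNat iota-redex, and 19 normal-order steps reach the normal form.


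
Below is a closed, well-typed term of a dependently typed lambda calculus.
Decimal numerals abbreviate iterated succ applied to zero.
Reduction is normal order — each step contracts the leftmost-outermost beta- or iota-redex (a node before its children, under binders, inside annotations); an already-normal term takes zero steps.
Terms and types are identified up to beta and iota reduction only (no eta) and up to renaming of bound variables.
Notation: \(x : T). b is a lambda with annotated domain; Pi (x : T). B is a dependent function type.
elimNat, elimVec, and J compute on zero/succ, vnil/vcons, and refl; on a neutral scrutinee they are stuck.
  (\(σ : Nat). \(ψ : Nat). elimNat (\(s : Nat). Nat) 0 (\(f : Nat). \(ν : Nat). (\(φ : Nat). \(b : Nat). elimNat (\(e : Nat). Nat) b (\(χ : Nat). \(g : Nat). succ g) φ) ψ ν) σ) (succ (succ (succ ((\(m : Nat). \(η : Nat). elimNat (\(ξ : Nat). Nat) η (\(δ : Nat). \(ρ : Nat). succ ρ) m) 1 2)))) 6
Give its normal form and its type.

reduced normal form:
  36
the term's type:
  Nat
observation: normalization takes exactly 111 steps under the normal-order strategy.


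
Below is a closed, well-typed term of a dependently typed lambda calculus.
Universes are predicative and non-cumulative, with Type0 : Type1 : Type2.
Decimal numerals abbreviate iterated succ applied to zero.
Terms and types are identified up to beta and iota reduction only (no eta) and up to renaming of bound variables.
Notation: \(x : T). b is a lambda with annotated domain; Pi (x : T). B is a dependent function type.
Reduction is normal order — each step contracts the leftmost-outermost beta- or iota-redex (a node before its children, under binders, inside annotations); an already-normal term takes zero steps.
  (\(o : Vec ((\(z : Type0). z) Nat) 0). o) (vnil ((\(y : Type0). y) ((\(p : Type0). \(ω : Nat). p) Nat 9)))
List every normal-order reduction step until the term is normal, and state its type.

normal-order reduction:
  (\(o : Vec ((\(z : Type0). z) Nat) 0). o) (vnil ((\(y : Type0). y) ((\(p : Type0). \(ω : Nat). p) Nat 9)))
  ~> vnil ((\(o : Type0). o) ((\(z : Type0). \(y : Nat). z) Nat 9))
  ~> vnil ((\(o : Type0). \(z : Nat). o) Nat 9)
  ~> vnil ((\(o : Nat). Nat) 9)
  ~> vnil Nat
type:
  Vec Nat 0


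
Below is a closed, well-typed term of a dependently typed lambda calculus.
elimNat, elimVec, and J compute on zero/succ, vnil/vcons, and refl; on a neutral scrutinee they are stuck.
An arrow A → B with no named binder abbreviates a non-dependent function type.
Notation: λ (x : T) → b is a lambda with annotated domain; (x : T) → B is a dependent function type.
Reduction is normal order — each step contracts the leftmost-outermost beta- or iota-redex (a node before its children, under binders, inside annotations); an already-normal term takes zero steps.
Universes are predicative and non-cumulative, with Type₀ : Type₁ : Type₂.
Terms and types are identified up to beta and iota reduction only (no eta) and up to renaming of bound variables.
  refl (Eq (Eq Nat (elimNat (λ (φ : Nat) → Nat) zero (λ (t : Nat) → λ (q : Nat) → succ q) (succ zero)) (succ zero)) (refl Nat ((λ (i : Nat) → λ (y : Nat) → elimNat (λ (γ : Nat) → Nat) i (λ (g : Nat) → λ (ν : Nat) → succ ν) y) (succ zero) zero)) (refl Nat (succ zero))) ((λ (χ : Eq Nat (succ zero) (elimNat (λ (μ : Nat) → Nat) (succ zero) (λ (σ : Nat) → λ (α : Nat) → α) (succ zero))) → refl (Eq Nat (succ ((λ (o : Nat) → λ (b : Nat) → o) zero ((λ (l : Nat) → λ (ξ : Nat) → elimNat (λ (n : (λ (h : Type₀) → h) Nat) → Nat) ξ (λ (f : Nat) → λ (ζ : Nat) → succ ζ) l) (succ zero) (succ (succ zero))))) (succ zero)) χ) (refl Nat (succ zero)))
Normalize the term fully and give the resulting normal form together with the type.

resulting normal form:
  refl (Eq (Eq Nat (succ zero) (succ zero)) (refl Nat (succ zero)) (refl Nat (succ zero))) (refl (Eq Nat (succ zero) (succ zero)) (refl Nat (succ zero)))
inferred type:
  Eq (Eq (Eq Nat (succ zero) (succ zero)) (refl Nat (succ zero)) (refl Nat (succ zero))) (refl (Eq Nat (succ zero) (succ zero)) (refl Nat (succ zero))) (refl (Eq Nat (succ zero) (succ zero)) (refl Nat (succ zero)))


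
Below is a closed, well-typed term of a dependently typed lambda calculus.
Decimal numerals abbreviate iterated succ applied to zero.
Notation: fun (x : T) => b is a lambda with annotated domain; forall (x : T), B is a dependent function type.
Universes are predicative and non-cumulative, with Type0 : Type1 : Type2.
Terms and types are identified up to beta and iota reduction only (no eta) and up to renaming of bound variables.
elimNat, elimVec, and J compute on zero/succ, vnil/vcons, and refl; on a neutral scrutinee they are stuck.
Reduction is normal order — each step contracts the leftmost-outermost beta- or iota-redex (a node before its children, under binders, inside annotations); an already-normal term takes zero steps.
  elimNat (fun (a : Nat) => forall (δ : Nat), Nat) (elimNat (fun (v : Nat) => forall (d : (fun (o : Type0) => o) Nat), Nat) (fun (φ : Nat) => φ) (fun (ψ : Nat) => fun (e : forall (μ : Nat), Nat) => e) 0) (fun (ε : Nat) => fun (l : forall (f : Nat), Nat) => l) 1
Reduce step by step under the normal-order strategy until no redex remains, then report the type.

normal-order reduction:
  elimNat (fun (a : Nat) => forall (δ : Nat), Nat) (elimNat (fun (v : Nat) => forall (d : (fun (o : Type0) => o) Nat), Nat) (fun (φ : Nat) => φ) (fun (ψ : Nat) => fun (e : forall (μ : Nat), Nat) => e) 0) (fun (ε : Nat) => fun (l : forall (f : Nat), Nat) => l) 1
  ~> (fun (a : Nat) => fun (δ : forall (v : Nat), Nat) => δ) 0 (elimNat (fun (d : Nat) => forall (o : Nat), Nat) (elimNat (fun (φ : Nat) => forall (ψ : (fun (e : Type0) => e) Nat), Nat) (fun (μ : Nat) => μ) (fun (ε : Nat) => fun (l : forall (f : Nat), Nat) => l) 0) (fun (y : Nat) => fun (n : forall (m : Nat), Nat) => n) 0)
  ~> (fun (a : forall (δ : Nat), Nat) => a) (elimNat (fun (v : Nat) => forall (d : Nat), Nat) (elimNat (fun (o : Nat) => forall (φ : (fun (ψ : Type0) => ψ) Nat), Nat) (fun (e : Nat) => e) (fun (μ : Nat) => fun (ε : forall (l : Nat), Nat) => ε) 0) (fun (f : Nat) => fun (y : forall (n : Nat), Nat) => y) 0)
  ~> elimNat (fun (a : Nat) => forall (δ : Nat), Nat) (elimNat (fun (v : Nat) => forall (d : (fun (o : Type0) => o) Nat), Nat) (fun (φ : Nat) => φ) (fun (ψ : Nat) => fun (e : forall (μ : Nat), Nat) => e) 0) (fun (ε : Nat) => fun (l : forall (f : Nat), Nat) => l) 0
  ~> elimNat (fun (a : Nat) => forall (δ : (fun (v : Type0) => v) Nat), Nat) (fun (d : Nat) => d) (fun (o : Nat) => fun (φ : forall (ψ : Nat), Nat) => φ) 0
  ~> fun (a : Nat) => a
inferred type:
  forall (a : Nat), Nat
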